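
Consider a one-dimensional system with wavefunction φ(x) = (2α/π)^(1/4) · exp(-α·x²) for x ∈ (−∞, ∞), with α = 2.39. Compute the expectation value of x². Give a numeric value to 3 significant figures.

0.105

⟨x²⟩ = ∫ x²·|φ|² dx (integrals over the domain).
Gaussian moments: ∫x^(2j)·e^(−2αx²) dx = (2j−1)!!/(4α)^j · √(π/(2α)), odd powers integrate to 0; here √(π/(2α)) = 0.81070.
⟨x²⟩ = 0.10460.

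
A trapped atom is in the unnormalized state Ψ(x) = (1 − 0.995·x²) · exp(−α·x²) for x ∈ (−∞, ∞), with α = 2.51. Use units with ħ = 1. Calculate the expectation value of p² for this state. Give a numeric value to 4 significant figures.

3.826

p² Ψ = −ħ² d²Ψ/dx²; ⟨p²⟩ = −ħ² ∫ Ψ*·Ψ'' dx / ∫|Ψ|² dx.
Expand each integrand as polynomial × e^(−2αx²) and use ∫x^(2j)·e^(−2αx²) dx = (2j−1)!!/(4α)^j · √(π/(2α)), odd powers → 0; here √(π/(2α)) = 0.79108. Differentiate with the product rule, d/dx e^(−αx²) = −2αx·e^(−αx²).
State is unnormalized: ∫|Ψ|² dx = 0.65760, and ∫Ψ*·(−ħ² Ψ'') dx = 2.5157, so ⟨p²⟩ = 2.5157 / 0.65760.
⟨p²⟩ = 3.8256.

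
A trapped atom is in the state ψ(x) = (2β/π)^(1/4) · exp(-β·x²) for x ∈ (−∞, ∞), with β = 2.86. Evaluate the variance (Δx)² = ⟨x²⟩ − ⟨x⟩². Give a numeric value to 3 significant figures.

0.0874

Compute ⟨x⟩ and ⟨x²⟩ separately, then (Δx)² = ⟨x²⟩ − ⟨x⟩².
Gaussian moments: ∫x^(2j)·e^(−2βx²) dx = (2j−1)!!/(4β)^j · √(π/(2β)), odd powers integrate to 0; here √(π/(2β)) = 0.74110.
⟨x⟩ = 0.0000 and ⟨x²⟩ = 0.087413.
(Δx)² = 0.087413 − (0.0000)² = 0.087413.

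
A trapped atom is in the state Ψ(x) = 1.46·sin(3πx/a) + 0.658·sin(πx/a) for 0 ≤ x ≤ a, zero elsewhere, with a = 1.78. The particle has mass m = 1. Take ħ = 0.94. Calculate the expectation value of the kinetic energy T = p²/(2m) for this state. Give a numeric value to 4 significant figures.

T = −(ħ²/2m) d²/dx², so ⟨T⟩ = −(ħ²/2m) ∫ Ψ*·Ψ'' dx / ∫|Ψ|² dx; with m = 1.
d²/dx² sin(jπx/a) = −(jπ/a)²·sin(jπx/a); on 0 ≤ x ≤ a, ∫sin²(jπx/a) dx = a/2 and ∫sin(jπx/a)·sin(lπx/a) dx = 0 for j ≠ l, so only diagonal terms survive in ∫|Ψ|² and ∫Ψ·Ψ″; ∫Ψ·Ψ′ dx = [Ψ²/2] between the walls = 0.
State is unnormalized: ∫|Ψ|² dx = 2.2825, and ∫Ψ*·(−ħ²/2m · Ψ'') dx = 24.028, so ⟨T⟩ = 24.028 / 2.2825.
⟨T⟩ = 10.527.

10.53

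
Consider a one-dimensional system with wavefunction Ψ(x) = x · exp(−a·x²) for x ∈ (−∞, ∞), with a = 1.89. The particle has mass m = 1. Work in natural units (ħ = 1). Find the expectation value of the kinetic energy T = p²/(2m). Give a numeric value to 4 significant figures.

T = −(ħ²/2m) d²/dx², so ⟨T⟩ = −(ħ²/2m) ∫ Ψ*·Ψ'' dx / ∫|Ψ|² dx; with m = 1.
Expand each integrand as polynomial × e^(−2ax²) and use ∫x^(2j)·e^(−2ax²) dx = (2j−1)!!/(4a)^j · √(π/(2a)), odd powers → 0; here √(π/(2a)) = 0.91165. Differentiate with the product rule, d/dx e^(−ax²) = −2ax·e^(−ax²).
State is unnormalized: ∫|Ψ|² dx = 0.12059, and ∫Ψ*·(−ħ²/2m · Ψ'') dx = 0.34187, so ⟨T⟩ = 0.34187 / 0.12059.
⟨T⟩ = 2.8350.

2.835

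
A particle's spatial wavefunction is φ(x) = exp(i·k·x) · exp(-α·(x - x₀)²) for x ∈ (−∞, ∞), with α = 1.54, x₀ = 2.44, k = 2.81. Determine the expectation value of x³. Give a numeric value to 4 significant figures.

15.72

⟨x³⟩ = ∫ x³·|φ|² dx / ∫|φ|² dx (integrals over the domain).
Gaussian moments (u = x − x₀): ∫u^(2j)·e^(−2αu²) du = (2j−1)!!/(4α)^j · √(π/(2α)), odd powers integrate to 0; here √(π/(2α)) = 1.0099.
State is unnormalized: ∫|φ|² dx = 1.0099, and ∫φ*·x³·φ dx = 15.871, so ⟨x³⟩ = 15.871 / 1.0099.
⟨x³⟩ = 15.715.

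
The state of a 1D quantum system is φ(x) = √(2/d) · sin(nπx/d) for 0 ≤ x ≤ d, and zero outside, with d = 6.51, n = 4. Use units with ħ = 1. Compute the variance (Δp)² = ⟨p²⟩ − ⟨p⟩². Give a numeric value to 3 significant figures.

3.73

Compute ⟨p⟩ and ⟨p²⟩ separately; (Δp)² = ⟨p²⟩ − ⟨p⟩².
d/dx sin(nπx/d) = (nπ/d)·cos(nπx/d) and d²/dx² sin(nπx/d) = −(nπ/d)²·sin(nπx/d); on 0 ≤ x ≤ d, ∫sin²(nπx/d) dx = d/2 and ∫sin(nπx/d)·cos(nπx/d) dx = 0.
⟨p⟩ = 0.0000 and ⟨p²⟩ = 3.7261.
(Δp)² = 3.7261 − (0.0000)² = 3.7261.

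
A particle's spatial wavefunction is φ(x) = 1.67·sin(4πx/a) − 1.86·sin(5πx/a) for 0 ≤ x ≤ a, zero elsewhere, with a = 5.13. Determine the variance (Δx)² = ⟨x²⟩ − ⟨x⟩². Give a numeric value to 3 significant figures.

Compute ⟨x⟩ and ⟨x²⟩ separately, then (Δx)² = ⟨x²⟩ − ⟨x⟩².
On 0 ≤ x ≤ a (j ≠ l): ∫sin²(jπx/a) dx = a/2, ∫sin(jπx/a)·sin(lπx/a) dx = 0; diagonal moments ∫x·sin²(jπx/a) dx = a²/4, ∫x²·sin²(jπx/a) dx = a³·(1/6 − 1/(4j²π²)); cross terms ∫x·sin(jπx/a)·sin(lπx/a) dx = 0 for j + l even and −4jla²/(π²(j² − l²)²) for j + l odd, ∫x²·sin(jπx/a)·sin(lπx/a) dx = (−1)^(j+l)·4jla³/(π²(j² − l²)²); higher powers the same way via product-to-sum and parts.
Normalization: ∫|φ|² dx = 16.027.
⟨x⟩ = 3.5858 and ⟨x²⟩ = 13.942.
(Δx)² = 13.942 − (3.5858)² = 1.0843.

1.08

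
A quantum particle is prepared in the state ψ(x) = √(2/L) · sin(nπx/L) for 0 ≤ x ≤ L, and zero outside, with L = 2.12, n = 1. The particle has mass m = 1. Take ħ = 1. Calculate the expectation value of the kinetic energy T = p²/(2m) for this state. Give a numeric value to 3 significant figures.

T = −(ħ²/2m) d²/dx², so ⟨T⟩ = −(ħ²/2m) ∫ ψ*·ψ'' dx; with m = 1.
d/dx sin(nπx/L) = (nπ/L)·cos(nπx/L) and d²/dx² sin(nπx/L) = −(nπ/L)²·sin(nπx/L); on 0 ≤ x ≤ L, ∫sin²(nπx/L) dx = L/2 and ∫sin(nπx/L)·cos(nπx/L) dx = 0.
⟨T⟩ = 1.0980.

1.10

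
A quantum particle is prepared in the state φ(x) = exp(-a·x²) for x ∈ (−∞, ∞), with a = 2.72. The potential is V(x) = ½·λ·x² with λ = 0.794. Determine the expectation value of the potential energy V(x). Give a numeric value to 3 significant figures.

⟨V⟩ = ∫ V(x)·|φ|² dx / ∫|φ|² dx.
Gaussian moments: ∫x^(2j)·e^(−2ax²) dx = (2j−1)!!/(4a)^j · √(π/(2a)), odd powers integrate to 0; here √(π/(2a)) = 0.75993.
State is unnormalized: ∫|φ|² dx = 0.75993, and ∫φ*·V(x)·φ dx = 0.027729, so ⟨V⟩ = 0.027729 / 0.75993.
⟨V⟩ = 0.036489.

0.0365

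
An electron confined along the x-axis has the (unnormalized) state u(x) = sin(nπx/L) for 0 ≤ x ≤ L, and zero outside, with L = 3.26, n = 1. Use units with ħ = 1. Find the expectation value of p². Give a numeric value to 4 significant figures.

0.9287

p² u = −ħ² d²u/dx²; ⟨p²⟩ = −ħ² ∫ u*·u'' dx / ∫|u|² dx.
d/dx sin(nπx/L) = (nπ/L)·cos(nπx/L) and d²/dx² sin(nπx/L) = −(nπ/L)²·sin(nπx/L); on 0 ≤ x ≤ L, ∫sin²(nπx/L) dx = L/2 and ∫sin(nπx/L)·cos(nπx/L) dx = 0.
State is unnormalized: ∫|u|² dx = 1.6300, and ∫u*·(−ħ² u'') dx = 1.5137, so ⟨p²⟩ = 1.5137 / 1.6300.
⟨p²⟩ = 0.92868.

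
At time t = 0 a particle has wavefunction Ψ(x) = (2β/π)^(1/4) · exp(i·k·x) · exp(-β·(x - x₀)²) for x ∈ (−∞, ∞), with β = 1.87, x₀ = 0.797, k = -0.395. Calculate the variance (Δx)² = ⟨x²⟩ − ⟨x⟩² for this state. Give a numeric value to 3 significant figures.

0.134

Compute ⟨x⟩ and ⟨x²⟩ separately, then (Δx)² = ⟨x²⟩ − ⟨x⟩².
Gaussian moments (u = x − x₀): ∫u^(2j)·e^(−2βu²) du = (2j−1)!!/(4β)^j · √(π/(2β)), odd powers integrate to 0; here √(π/(2β)) = 0.91651.
⟨x⟩ = 0.79700 and ⟨x²⟩ = 0.76890.
(Δx)² = 0.76890 − (0.79700)² = 0.13369.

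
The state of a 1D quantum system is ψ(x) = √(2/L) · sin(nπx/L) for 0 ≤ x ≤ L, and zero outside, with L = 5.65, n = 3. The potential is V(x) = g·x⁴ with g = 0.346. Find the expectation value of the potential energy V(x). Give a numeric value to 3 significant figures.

66.6

⟨V⟩ = ∫ V(x)·|ψ|² dx.
With sin²θ = (1 − cos2θ)/2 on 0 ≤ x ≤ L: ∫sin²(nπx/L) dx = L/2, ∫x·sin²(nπx/L) dx = L²/4, ∫x²·sin²(nπx/L) dx = L³·(1/6 − 1/(4n²π²)); higher powers xᵏ the same way, integrating xᵏ·cos(2nπx/L) by parts.
⟨V⟩ = 66.616.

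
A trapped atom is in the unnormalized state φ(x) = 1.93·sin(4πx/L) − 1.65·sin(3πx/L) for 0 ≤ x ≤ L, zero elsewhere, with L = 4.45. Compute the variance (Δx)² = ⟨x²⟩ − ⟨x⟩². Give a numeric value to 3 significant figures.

0.805

Compute ⟨x⟩ and ⟨x²⟩ separately, then (Δx)² = ⟨x²⟩ − ⟨x⟩².
On 0 ≤ x ≤ L (j ≠ l): ∫sin²(jπx/L) dx = L/2, ∫sin(jπx/L)·sin(lπx/L) dx = 0; diagonal moments ∫x·sin²(jπx/L) dx = L²/4, ∫x²·sin²(jπx/L) dx = L³·(1/6 − 1/(4j²π²)); cross terms ∫x·sin(jπx/L)·sin(lπx/L) dx = 0 for j + l even and −4jlL²/(π²(j² − l²)²) for j + l odd, ∫x²·sin(jπx/L)·sin(lπx/L) dx = (−1)^(j+l)·4jlL³/(π²(j² − l²)²); higher powers the same way via product-to-sum and parts.
Normalization: ∫|φ|² dx = 14.345.
⟨x⟩ = 3.0976 and ⟨x²⟩ = 10.401.
(Δx)² = 10.401 − (3.0976)² = 0.80546.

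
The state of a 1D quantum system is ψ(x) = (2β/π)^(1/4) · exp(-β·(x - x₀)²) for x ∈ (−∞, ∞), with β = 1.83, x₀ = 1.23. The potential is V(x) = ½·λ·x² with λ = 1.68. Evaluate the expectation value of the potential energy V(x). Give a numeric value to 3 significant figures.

1.39

⟨V⟩ = ∫ V(x)·|ψ|² dx.
Gaussian moments (u = x − x₀): ∫u^(2j)·e^(−2βu²) du = (2j−1)!!/(4β)^j · √(π/(2β)), odd powers integrate to 0; here √(π/(2β)) = 0.92648.
⟨V⟩ = 1.3856.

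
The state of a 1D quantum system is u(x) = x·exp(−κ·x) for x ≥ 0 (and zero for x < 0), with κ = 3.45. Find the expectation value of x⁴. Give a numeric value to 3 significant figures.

0.159

⟨x⁴⟩ = ∫ x⁴·|u|² dx / ∫|u|² dx (integrals over the domain).
Every integrand reduces to terms xʲ·e^(−2κx) on [0, ∞); use ∫₀^∞ xʲ·e^(−2κx) dx = j!/(2κ)^(j+1).
State is unnormalized: ∫|u|² dx = 0.0060881, and ∫u*·x⁴·u dx = 0.00096692, so ⟨x⁴⟩ = 0.00096692 / 0.0060881.
⟨x⁴⟩ = 0.15882.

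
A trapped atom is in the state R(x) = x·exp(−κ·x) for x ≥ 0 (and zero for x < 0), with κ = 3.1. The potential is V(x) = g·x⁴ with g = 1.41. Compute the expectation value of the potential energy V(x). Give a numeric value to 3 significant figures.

⟨V⟩ = ∫ V(x)·|R|² dx / ∫|R|² dx.
Every integrand reduces to terms xʲ·e^(−2κx) on [0, ∞); use ∫₀^∞ xʲ·e^(−2κx) dx = j!/(2κ)^(j+1).
State is unnormalized: ∫|R|² dx = 0.0083918, and ∫R*·V(x)·R dx = 0.0028828, so ⟨V⟩ = 0.0028828 / 0.0083918.
⟨V⟩ = 0.34352.

0.344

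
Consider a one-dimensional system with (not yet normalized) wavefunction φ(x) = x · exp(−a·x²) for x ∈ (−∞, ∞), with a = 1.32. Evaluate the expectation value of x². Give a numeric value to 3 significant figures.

0.568

⟨x²⟩ = ∫ x²·|φ|² dx / ∫|φ|² dx (integrals over the domain).
Expand each integrand as polynomial × e^(−2ax²) and use ∫x^(2j)·e^(−2ax²) dx = (2j−1)!!/(4a)^j · √(π/(2a)), odd powers → 0; here √(π/(2a)) = 1.0909.
State is unnormalized: ∫|φ|² dx = 0.20660, and ∫φ*·x²·φ dx = 0.11739, so ⟨x²⟩ = 0.11739 / 0.20660.
⟨x²⟩ = 0.56818.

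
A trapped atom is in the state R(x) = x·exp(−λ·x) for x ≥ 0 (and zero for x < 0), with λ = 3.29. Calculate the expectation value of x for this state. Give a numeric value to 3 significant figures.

⟨x⟩ = ∫ x·|R|² dx / ∫|R|² dx (integrals over the domain).
Every integrand reduces to terms xʲ·e^(−2λx) on [0, ∞); use ∫₀^∞ xʲ·e^(−2λx) dx = j!/(2λ)^(j+1).
State is unnormalized: ∫|R|² dx = 0.0070202, and ∫R*·x·R dx = 0.0032007, so ⟨x⟩ = 0.0032007 / 0.0070202.
⟨x⟩ = 0.45593.

0.456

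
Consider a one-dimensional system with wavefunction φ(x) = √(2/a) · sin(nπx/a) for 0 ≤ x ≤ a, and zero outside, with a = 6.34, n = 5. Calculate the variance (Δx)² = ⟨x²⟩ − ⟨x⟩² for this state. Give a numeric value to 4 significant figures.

3.268

Compute ⟨x⟩ and ⟨x²⟩ separately, then (Δx)² = ⟨x²⟩ − ⟨x⟩².
With sin²θ = (1 − cos2θ)/2 on 0 ≤ x ≤ a: ∫sin²(nπx/a) dx = a/2, ∫x·sin²(nπx/a) dx = a²/4, ∫x²·sin²(nπx/a) dx = a³·(1/6 − 1/(4n²π²)); higher powers xᵏ the same way, integrating xᵏ·cos(2nπx/a) by parts.
⟨x⟩ = 3.1700 and ⟨x²⟩ = 13.317.
(Δx)² = 13.317 − (3.1700)² = 3.2682.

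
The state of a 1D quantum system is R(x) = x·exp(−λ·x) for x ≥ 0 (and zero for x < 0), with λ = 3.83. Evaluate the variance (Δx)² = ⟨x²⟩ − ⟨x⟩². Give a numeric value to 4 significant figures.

Compute ⟨x⟩ and ⟨x²⟩ separately, then (Δx)² = ⟨x²⟩ − ⟨x⟩².
Every integrand reduces to terms xʲ·e^(−2λx) on [0, ∞); use ∫₀^∞ xʲ·e^(−2λx) dx = j!/(2λ)^(j+1).
Normalization: ∫|R|² dx = 0.0044498.
⟨x⟩ = 0.39164 and ⟨x²⟩ = 0.20451.
(Δx)² = 0.20451 − (0.39164)² = 0.051129.

0.05113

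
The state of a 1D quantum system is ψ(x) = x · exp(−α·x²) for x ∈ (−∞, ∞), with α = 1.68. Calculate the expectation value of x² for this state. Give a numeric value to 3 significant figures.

⟨x²⟩ = ∫ x²·|ψ|² dx / ∫|ψ|² dx (integrals over the domain).
Expand each integrand as polynomial × e^(−2αx²) and use ∫x^(2j)·e^(−2αx²) dx = (2j−1)!!/(4α)^j · √(π/(2α)), odd powers → 0; here √(π/(2α)) = 0.96695.
State is unnormalized: ∫|ψ|² dx = 0.14389, and ∫ψ*·x²·ψ dx = 0.064237, so ⟨x²⟩ = 0.064237 / 0.14389.
⟨x²⟩ = 0.44643.

0.446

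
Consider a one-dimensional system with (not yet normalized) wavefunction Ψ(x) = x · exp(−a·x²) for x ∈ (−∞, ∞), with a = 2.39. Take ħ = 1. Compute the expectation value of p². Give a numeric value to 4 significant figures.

p² Ψ = −ħ² d²Ψ/dx²; ⟨p²⟩ = −ħ² ∫ Ψ*·Ψ'' dx / ∫|Ψ|² dx.
Expand each integrand as polynomial × e^(−2ax²) and use ∫x^(2j)·e^(−2ax²) dx = (2j−1)!!/(4a)^j · √(π/(2a)), odd powers → 0; here √(π/(2a)) = 0.81070. Differentiate with the product rule, d/dx e^(−ax²) = −2ax·e^(−ax²).
State is unnormalized: ∫|Ψ|² dx = 0.084801, and ∫Ψ*·(−ħ² Ψ'') dx = 0.60803, so ⟨p²⟩ = 0.60803 / 0.084801.
⟨p²⟩ = 7.1700.

7.170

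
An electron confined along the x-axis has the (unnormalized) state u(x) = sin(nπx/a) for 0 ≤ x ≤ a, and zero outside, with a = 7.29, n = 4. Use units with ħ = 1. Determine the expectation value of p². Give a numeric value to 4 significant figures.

2.971

p² u = −ħ² d²u/dx²; ⟨p²⟩ = −ħ² ∫ u*·u'' dx / ∫|u|² dx.
d/dx sin(nπx/a) = (nπ/a)·cos(nπx/a) and d²/dx² sin(nπx/a) = −(nπ/a)²·sin(nπx/a); on 0 ≤ x ≤ a, ∫sin²(nπx/a) dx = a/2 and ∫sin(nπx/a)·cos(nπx/a) dx = 0.
State is unnormalized: ∫|u|² dx = 3.6450, and ∫u*·(−ħ² u'') dx = 10.831, so ⟨p²⟩ = 10.831 / 3.6450.
⟨p²⟩ = 2.9714.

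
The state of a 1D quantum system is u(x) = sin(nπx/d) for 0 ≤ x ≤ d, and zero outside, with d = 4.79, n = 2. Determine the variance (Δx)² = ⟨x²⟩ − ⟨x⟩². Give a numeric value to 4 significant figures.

1.621

Compute ⟨x⟩ and ⟨x²⟩ separately, then (Δx)² = ⟨x²⟩ − ⟨x⟩².
With sin²θ = (1 − cos2θ)/2 on 0 ≤ x ≤ d: ∫sin²(nπx/d) dx = d/2, ∫x·sin²(nπx/d) dx = d²/4, ∫x²·sin²(nπx/d) dx = d³·(1/6 − 1/(4n²π²)); higher powers xᵏ the same way, integrating xᵏ·cos(2nπx/d) by parts.
Normalization: ∫|u|² dx = 2.3950.
⟨x⟩ = 2.3950 and ⟨x²⟩ = 7.3574.
(Δx)² = 7.3574 − (2.3950)² = 1.6214.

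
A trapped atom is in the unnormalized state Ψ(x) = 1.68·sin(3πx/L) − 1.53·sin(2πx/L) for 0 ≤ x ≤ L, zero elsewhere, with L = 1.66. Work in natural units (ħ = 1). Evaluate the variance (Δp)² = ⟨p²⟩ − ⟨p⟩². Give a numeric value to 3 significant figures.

Compute ⟨p⟩ and ⟨p²⟩ separately; (Δp)² = ⟨p²⟩ − ⟨p⟩².
d²/dx² sin(jπx/L) = −(jπ/L)²·sin(jπx/L); on 0 ≤ x ≤ L, ∫sin²(jπx/L) dx = L/2 and ∫sin(jπx/L)·sin(lπx/L) dx = 0 for j ≠ l, so only diagonal terms survive in ∫|Ψ|² and ∫Ψ·Ψ″; ∫Ψ·Ψ′ dx = [Ψ²/2] between the walls = 0.
Normalization: ∫|Ψ|² dx = 4.2855.
⟨p⟩ = 0.0000 and ⟨p²⟩ = 24.116.
(Δp)² = 24.116 − (0.0000)² = 24.116.

24.1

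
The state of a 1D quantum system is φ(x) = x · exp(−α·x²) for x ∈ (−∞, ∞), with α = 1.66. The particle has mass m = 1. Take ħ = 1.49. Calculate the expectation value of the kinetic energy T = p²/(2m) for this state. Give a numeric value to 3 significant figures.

T = −(ħ²/2m) d²/dx², so ⟨T⟩ = −(ħ²/2m) ∫ φ*·φ'' dx / ∫|φ|² dx; with m = 1.
Expand each integrand as polynomial × e^(−2αx²) and use ∫x^(2j)·e^(−2αx²) dx = (2j−1)!!/(4α)^j · √(π/(2α)), odd powers → 0; here √(π/(2α)) = 0.97276. Differentiate with the product rule, d/dx e^(−αx²) = −2αx·e^(−αx²).
State is unnormalized: ∫|φ|² dx = 0.14650, and ∫φ*·(−ħ²/2m · φ'') dx = 0.80986, so ⟨T⟩ = 0.80986 / 0.14650.
⟨T⟩ = 5.5280.

5.53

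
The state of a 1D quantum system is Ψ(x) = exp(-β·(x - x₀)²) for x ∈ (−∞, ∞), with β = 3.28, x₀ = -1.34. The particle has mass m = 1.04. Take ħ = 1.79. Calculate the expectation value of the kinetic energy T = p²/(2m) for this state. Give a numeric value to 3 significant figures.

5.05

T = −(ħ²/2m) d²/dx², so ⟨T⟩ = −(ħ²/2m) ∫ Ψ*·Ψ'' dx / ∫|Ψ|² dx; with m = 1.04.
Gaussian moments (u = x − x₀): ∫u^(2j)·e^(−2βu²) du = (2j−1)!!/(4β)^j · √(π/(2β)), odd powers integrate to 0; here √(π/(2β)) = 0.69203. Derivatives: d/dx e^(−βu²) = −2βu·e^(−βu²), d²/dx² e^(−βu²) = (4β²u² − 2β)·e^(−βu²).
State is unnormalized: ∫|Ψ|² dx = 0.69203, and ∫Ψ*·(−ħ²/2m · Ψ'') dx = 3.4965, so ⟨T⟩ = 3.4965 / 0.69203.
⟨T⟩ = 5.0526.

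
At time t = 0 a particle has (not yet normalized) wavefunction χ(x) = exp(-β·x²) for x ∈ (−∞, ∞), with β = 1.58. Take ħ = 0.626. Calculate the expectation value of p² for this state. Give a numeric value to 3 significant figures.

p² χ = −ħ² d²χ/dx²; ⟨p²⟩ = −ħ² ∫ χ*·χ'' dx / ∫|χ|² dx.
Gaussian moments: ∫x^(2j)·e^(−2βx²) dx = (2j−1)!!/(4β)^j · √(π/(2β)), odd powers integrate to 0; here √(π/(2β)) = 0.99708. Derivatives: d/dx e^(−βx²) = −2βx·e^(−βx²), d²/dx² e^(−βx²) = (4β²x² − 2β)·e^(−βx²).
State is unnormalized: ∫|χ|² dx = 0.99708, and ∫χ*·(−ħ² χ'') dx = 0.61736, so ⟨p²⟩ = 0.61736 / 0.99708.
⟨p²⟩ = 0.61916.

0.619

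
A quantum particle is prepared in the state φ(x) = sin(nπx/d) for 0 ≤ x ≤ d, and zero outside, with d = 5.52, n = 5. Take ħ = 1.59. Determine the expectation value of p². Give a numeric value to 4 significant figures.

p² φ = −ħ² d²φ/dx²; ⟨p²⟩ = −ħ² ∫ φ*·φ'' dx / ∫|φ|² dx.
d/dx sin(nπx/d) = (nπ/d)·cos(nπx/d) and d²/dx² sin(nπx/d) = −(nπ/d)²·sin(nπx/d); on 0 ≤ x ≤ d, ∫sin²(nπx/d) dx = d/2 and ∫sin(nπx/d)·cos(nπx/d) dx = 0.
State is unnormalized: ∫|φ|² dx = 2.7600, and ∫φ*·(−ħ² φ'') dx = 56.502, so ⟨p²⟩ = 56.502 / 2.7600.
⟨p²⟩ = 20.472.

20.47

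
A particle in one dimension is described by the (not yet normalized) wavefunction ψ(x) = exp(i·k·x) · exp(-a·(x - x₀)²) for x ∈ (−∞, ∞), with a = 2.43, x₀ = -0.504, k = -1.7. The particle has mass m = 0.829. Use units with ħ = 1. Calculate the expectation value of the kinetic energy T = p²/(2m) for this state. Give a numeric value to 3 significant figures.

T = −(ħ²/2m) d²/dx², so ⟨T⟩ = −(ħ²/2m) ∫ ψ*·ψ'' dx / ∫|ψ|² dx; with m = 0.829.
Gaussian moments (u = x − x₀): ∫u^(2j)·e^(−2au²) du = (2j−1)!!/(4a)^j · √(π/(2a)), odd powers integrate to 0; here √(π/(2a)) = 0.80400. Derivatives: ψ′ = (ik − 2au)·ψ, ψ″ = ((ik − 2au)² − 2a)·ψ; the odd-in-u pieces drop out.
State is unnormalized: ∫|ψ|² dx = 0.80400, and ∫ψ*·(−ħ²/2m · ψ'') dx = 2.5798, so ⟨T⟩ = 2.5798 / 0.80400.
⟨T⟩ = 3.2087.

3.21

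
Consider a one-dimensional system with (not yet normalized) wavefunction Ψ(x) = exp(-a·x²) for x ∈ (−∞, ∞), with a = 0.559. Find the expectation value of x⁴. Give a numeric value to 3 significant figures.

⟨x⁴⟩ = ∫ x⁴·|Ψ|² dx / ∫|Ψ|² dx (integrals over the domain).
Gaussian moments: ∫x^(2j)·e^(−2ax²) dx = (2j−1)!!/(4a)^j · √(π/(2a)), odd powers integrate to 0; here √(π/(2a)) = 1.6763.
State is unnormalized: ∫|Ψ|² dx = 1.6763, and ∫Ψ*·x⁴·Ψ dx = 1.0058, so ⟨x⁴⟩ = 1.0058 / 1.6763.
⟨x⁴⟩ = 0.60004.

0.600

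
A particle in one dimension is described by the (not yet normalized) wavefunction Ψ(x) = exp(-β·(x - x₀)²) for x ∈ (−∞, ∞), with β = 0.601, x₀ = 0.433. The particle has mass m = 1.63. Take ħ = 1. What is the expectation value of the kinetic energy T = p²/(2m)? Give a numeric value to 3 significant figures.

0.184

T = −(ħ²/2m) d²/dx², so ⟨T⟩ = −(ħ²/2m) ∫ Ψ*·Ψ'' dx / ∫|Ψ|² dx; with m = 1.63.
Gaussian moments (u = x − x₀): ∫u^(2j)·e^(−2βu²) du = (2j−1)!!/(4β)^j · √(π/(2β)), odd powers integrate to 0; here √(π/(2β)) = 1.6167. Derivatives: d/dx e^(−βu²) = −2βu·e^(−βu²), d²/dx² e^(−βu²) = (4β²u² − 2β)·e^(−βu²).
State is unnormalized: ∫|Ψ|² dx = 1.6167, and ∫Ψ*·(−ħ²/2m · Ψ'') dx = 0.29804, so ⟨T⟩ = 0.29804 / 1.6167.
⟨T⟩ = 0.18436.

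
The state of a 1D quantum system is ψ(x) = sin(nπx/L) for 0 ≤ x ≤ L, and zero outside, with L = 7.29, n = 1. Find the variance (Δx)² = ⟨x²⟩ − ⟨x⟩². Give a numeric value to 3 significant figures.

Compute ⟨x⟩ and ⟨x²⟩ separately, then (Δx)² = ⟨x²⟩ − ⟨x⟩².
With sin²θ = (1 − cos2θ)/2 on 0 ≤ x ≤ L: ∫sin²(nπx/L) dx = L/2, ∫x·sin²(nπx/L) dx = L²/4, ∫x²·sin²(nπx/L) dx = L³·(1/6 − 1/(4n²π²)); higher powers xᵏ the same way, integrating xᵏ·cos(2nπx/L) by parts.
Normalization: ∫|ψ|² dx = 3.6450.
⟨x⟩ = 3.6450 and ⟨x²⟩ = 15.022.
(Δx)² = 15.022 − (3.6450)² = 1.7364.

1.74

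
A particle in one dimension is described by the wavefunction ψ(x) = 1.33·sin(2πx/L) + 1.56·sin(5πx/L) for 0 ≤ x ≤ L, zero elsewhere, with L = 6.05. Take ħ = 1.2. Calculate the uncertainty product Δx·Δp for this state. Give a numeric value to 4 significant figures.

Δx = √(⟨x²⟩−⟨x⟩²), Δp = √(⟨p²⟩−⟨p⟩²).
On 0 ≤ x ≤ L (j ≠ l): ∫sin²(jπx/L) dx = L/2, ∫sin(jπx/L)·sin(lπx/L) dx = 0; diagonal moments ∫x·sin²(jπx/L) dx = L²/4, ∫x²·sin²(jπx/L) dx = L³·(1/6 − 1/(4j²π²)); cross terms ∫x·sin(jπx/L)·sin(lπx/L) dx = 0 for j + l even and −4jlL²/(π²(j² − l²)²) for j + l odd, ∫x²·sin(jπx/L)·sin(lπx/L) dx = (−1)^(j+l)·4jlL³/(π²(j² − l²)²); higher powers the same way via product-to-sum and parts. d²/dx² sin(jπx/L) = −(jπ/L)²·sin(jπx/L); on 0 ≤ x ≤ L, ∫sin²(jπx/L) dx = L/2 and ∫sin(jπx/L)·sin(lπx/L) dx = 0 for j ≠ l, so only diagonal terms survive in ∫|ψ|² and ∫ψ·ψ″; ∫ψ·ψ′ dx = [ψ²/2] between the walls = 0.
Normalization: ∫|ψ|² dx = 12.713.
⟨x⟩ = 2.9152, ⟨x²⟩ = 11.298 ⇒ Δx = 1.6733.
⟨p⟩ = 0.0000, ⟨p²⟩ = 6.2750 ⇒ Δp = 2.5050.
Δx·Δp = 4.1917.

4.192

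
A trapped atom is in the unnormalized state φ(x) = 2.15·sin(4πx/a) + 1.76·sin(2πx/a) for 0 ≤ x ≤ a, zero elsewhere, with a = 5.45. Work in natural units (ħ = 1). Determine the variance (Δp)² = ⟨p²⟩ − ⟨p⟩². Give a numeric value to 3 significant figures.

Compute ⟨p⟩ and ⟨p²⟩ separately; (Δp)² = ⟨p²⟩ − ⟨p⟩².
d²/dx² sin(jπx/a) = −(jπ/a)²·sin(jπx/a); on 0 ≤ x ≤ a, ∫sin²(jπx/a) dx = a/2 and ∫sin(jπx/a)·sin(lπx/a) dx = 0 for j ≠ l, so only diagonal terms survive in ∫|φ|² and ∫φ·φ″; ∫φ·φ′ dx = [φ²/2] between the walls = 0.
Normalization: ∫|φ|² dx = 21.037.
⟨p⟩ = 0.0000 and ⟨p²⟩ = 3.7166.
(Δp)² = 3.7166 − (0.0000)² = 3.7166.

3.72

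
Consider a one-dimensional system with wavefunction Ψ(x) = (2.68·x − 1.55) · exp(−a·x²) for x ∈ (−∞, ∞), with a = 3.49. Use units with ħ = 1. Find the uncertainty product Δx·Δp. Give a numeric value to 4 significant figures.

0.5109

Δx = √(⟨x²⟩−⟨x⟩²), Δp = √(⟨p²⟩−⟨p⟩²).
Expand each integrand as polynomial × e^(−2ax²) and use ∫x^(2j)·e^(−2ax²) dx = (2j−1)!!/(4a)^j · √(π/(2a)), odd powers → 0; here √(π/(2a)) = 0.67088. Differentiate with the product rule, d/dx e^(−ax²) = −2ax·e^(−ax²).
Normalization: ∫|Ψ|² dx = 1.9570.
⟨x⟩ = -0.20402, ⟨x²⟩ = 0.096902 ⇒ Δx = 0.23511.
⟨p⟩ = 0.0000, ⟨p²⟩ = 4.7211 ⇒ Δp = 2.1728.
Δx·Δp = 0.51086.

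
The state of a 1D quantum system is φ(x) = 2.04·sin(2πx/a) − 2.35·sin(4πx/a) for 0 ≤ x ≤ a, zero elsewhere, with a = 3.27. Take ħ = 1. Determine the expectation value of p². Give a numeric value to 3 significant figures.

p² φ = −ħ² d²φ/dx²; ⟨p²⟩ = −ħ² ∫ φ*·φ'' dx / ∫|φ|² dx.
d²/dx² sin(jπx/a) = −(jπ/a)²·sin(jπx/a); on 0 ≤ x ≤ a, ∫sin²(jπx/a) dx = a/2 and ∫sin(jπx/a)·sin(lπx/a) dx = 0 for j ≠ l, so only diagonal terms survive in ∫|φ|² and ∫φ·φ″; ∫φ·φ′ dx = [φ²/2] between the walls = 0.
State is unnormalized: ∫|φ|² dx = 15.834, and ∫φ*·(−ħ² φ'') dx = 158.47, so ⟨p²⟩ = 158.47 / 15.834.
⟨p²⟩ = 10.008.

10.0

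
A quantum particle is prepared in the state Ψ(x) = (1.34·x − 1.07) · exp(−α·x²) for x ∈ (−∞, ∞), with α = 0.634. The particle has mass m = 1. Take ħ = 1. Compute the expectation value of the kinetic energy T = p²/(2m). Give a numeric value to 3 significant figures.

T = −(ħ²/2m) d²/dx², so ⟨T⟩ = −(ħ²/2m) ∫ Ψ*·Ψ'' dx / ∫|Ψ|² dx; with m = 1.
Expand each integrand as polynomial × e^(−2αx²) and use ∫x^(2j)·e^(−2αx²) dx = (2j−1)!!/(4α)^j · √(π/(2α)), odd powers → 0; here √(π/(2α)) = 1.5740. Differentiate with the product rule, d/dx e^(−αx²) = −2αx·e^(−αx²).
State is unnormalized: ∫|Ψ|² dx = 2.9166, and ∫Ψ*·(−ħ²/2m · Ψ'') dx = 1.6311, so ⟨T⟩ = 1.6311 / 2.9166.
⟨T⟩ = 0.55926.

0.559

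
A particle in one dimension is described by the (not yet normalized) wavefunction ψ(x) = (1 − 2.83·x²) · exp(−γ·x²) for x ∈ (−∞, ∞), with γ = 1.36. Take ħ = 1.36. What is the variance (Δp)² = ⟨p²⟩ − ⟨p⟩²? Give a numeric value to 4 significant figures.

12.83

Compute ⟨p⟩ and ⟨p²⟩ separately; (Δp)² = ⟨p²⟩ − ⟨p⟩².
Expand each integrand as polynomial × e^(−2γx²) and use ∫x^(2j)·e^(−2γx²) dx = (2j−1)!!/(4γ)^j · √(π/(2γ)), odd powers → 0; here √(π/(2γ)) = 1.0747. Differentiate with the product rule, d/dx e^(−γx²) = −2γx·e^(−γx²).
Normalization: ∫|ψ|² dx = 0.82908.
⟨p⟩ = 0.0000 and ⟨p²⟩ = 12.830.
(Δp)² = 12.830 − (0.0000)² = 12.830.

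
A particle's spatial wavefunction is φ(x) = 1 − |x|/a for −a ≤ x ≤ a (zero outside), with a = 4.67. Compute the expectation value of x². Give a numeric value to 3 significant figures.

⟨x²⟩ = ∫ x²·|φ|² dx / ∫|φ|² dx (integrals over the domain).
φ is even, so ∫ over [−a, a] = 2∫₀ᵃ with φ = 1 − x/a there: ∫₀ᵃ (1 − x/a)² dx = a/3, ∫₀ᵃ x²(1 − x/a)² dx = a³/30, ∫₀ᵃ x⁴(1 − x/a)² dx = a⁵/105.
State is unnormalized: ∫|φ|² dx = 3.1133, and ∫φ*·x²·φ dx = 6.7898, so ⟨x²⟩ = 6.7898 / 3.1133.
⟨x²⟩ = 2.1809.

2.18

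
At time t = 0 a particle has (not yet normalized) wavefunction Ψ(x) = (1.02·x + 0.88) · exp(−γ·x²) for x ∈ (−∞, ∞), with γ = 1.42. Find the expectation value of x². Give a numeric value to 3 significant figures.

⟨x²⟩ = ∫ x²·|Ψ|² dx / ∫|Ψ|² dx (integrals over the domain).
Expand each integrand as polynomial × e^(−2γx²) and use ∫x^(2j)·e^(−2γx²) dx = (2j−1)!!/(4γ)^j · √(π/(2γ)), odd powers → 0; here √(π/(2γ)) = 1.0518.
State is unnormalized: ∫|Ψ|² dx = 1.0071, and ∫Ψ*·x²·Ψ dx = 0.24515, so ⟨x²⟩ = 0.24515 / 1.0071.
⟨x²⟩ = 0.24341.

0.243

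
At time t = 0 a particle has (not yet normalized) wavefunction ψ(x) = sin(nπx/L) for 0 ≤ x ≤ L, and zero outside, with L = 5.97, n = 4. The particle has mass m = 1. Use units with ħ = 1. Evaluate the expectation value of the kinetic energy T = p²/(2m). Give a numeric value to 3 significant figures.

T = −(ħ²/2m) d²/dx², so ⟨T⟩ = −(ħ²/2m) ∫ ψ*·ψ'' dx / ∫|ψ|² dx; with m = 1.
d/dx sin(nπx/L) = (nπ/L)·cos(nπx/L) and d²/dx² sin(nπx/L) = −(nπ/L)²·sin(nπx/L); on 0 ≤ x ≤ L, ∫sin²(nπx/L) dx = L/2 and ∫sin(nπx/L)·cos(nπx/L) dx = 0.
State is unnormalized: ∫|ψ|² dx = 2.9850, and ∫ψ*·(−ħ²/2m · ψ'') dx = 6.6128, so ⟨T⟩ = 6.6128 / 2.9850.
⟨T⟩ = 2.2153.

2.22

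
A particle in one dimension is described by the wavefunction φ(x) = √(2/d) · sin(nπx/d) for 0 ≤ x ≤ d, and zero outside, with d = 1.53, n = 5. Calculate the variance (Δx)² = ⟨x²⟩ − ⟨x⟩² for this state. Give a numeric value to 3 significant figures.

Compute ⟨x⟩ and ⟨x²⟩ separately, then (Δx)² = ⟨x²⟩ − ⟨x⟩².
With sin²θ = (1 − cos2θ)/2 on 0 ≤ x ≤ d: ∫sin²(nπx/d) dx = d/2, ∫x·sin²(nπx/d) dx = d²/4, ∫x²·sin²(nπx/d) dx = d³·(1/6 − 1/(4n²π²)); higher powers xᵏ the same way, integrating xᵏ·cos(2nπx/d) by parts.
⟨x⟩ = 0.76500 and ⟨x²⟩ = 0.77556.
(Δx)² = 0.77556 − (0.76500)² = 0.19033.

0.190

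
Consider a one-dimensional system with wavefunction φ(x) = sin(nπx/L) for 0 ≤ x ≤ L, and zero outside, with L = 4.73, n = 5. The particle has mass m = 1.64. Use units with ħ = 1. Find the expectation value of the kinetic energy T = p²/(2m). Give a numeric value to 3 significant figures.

T = −(ħ²/2m) d²/dx², so ⟨T⟩ = −(ħ²/2m) ∫ φ*·φ'' dx / ∫|φ|² dx; with m = 1.64.
d/dx sin(nπx/L) = (nπ/L)·cos(nπx/L) and d²/dx² sin(nπx/L) = −(nπ/L)²·sin(nπx/L); on 0 ≤ x ≤ L, ∫sin²(nπx/L) dx = L/2 and ∫sin(nπx/L)·cos(nπx/L) dx = 0.
State is unnormalized: ∫|φ|² dx = 2.3650, and ∫φ*·(−ħ²/2m · φ'') dx = 7.9520, so ⟨T⟩ = 7.9520 / 2.3650.
⟨T⟩ = 3.3624.

3.36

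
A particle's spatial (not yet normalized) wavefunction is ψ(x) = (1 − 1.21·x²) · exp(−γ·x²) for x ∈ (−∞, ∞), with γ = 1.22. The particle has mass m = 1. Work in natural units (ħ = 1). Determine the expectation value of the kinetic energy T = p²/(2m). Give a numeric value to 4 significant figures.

T = −(ħ²/2m) d²/dx², so ⟨T⟩ = −(ħ²/2m) ∫ ψ*·ψ'' dx / ∫|ψ|² dx; with m = 1.
Expand each integrand as polynomial × e^(−2γx²) and use ∫x^(2j)·e^(−2γx²) dx = (2j−1)!!/(4γ)^j · √(π/(2γ)), odd powers → 0; here √(π/(2γ)) = 1.1347. Differentiate with the product rule, d/dx e^(−γx²) = −2γx·e^(−γx²).
State is unnormalized: ∫|ψ|² dx = 0.78128, and ∫ψ*·(−ħ²/2m · ψ'') dx = 1.3333, so ⟨T⟩ = 1.3333 / 0.78128.
⟨T⟩ = 1.7065.

1.707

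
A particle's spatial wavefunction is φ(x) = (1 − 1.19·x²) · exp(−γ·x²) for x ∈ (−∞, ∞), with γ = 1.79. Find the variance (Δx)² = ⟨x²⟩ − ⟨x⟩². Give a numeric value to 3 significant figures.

Compute ⟨x⟩ and ⟨x²⟩ separately, then (Δx)² = ⟨x²⟩ − ⟨x⟩².
Expand each integrand as polynomial × e^(−2γx²) and use ∫x^(2j)·e^(−2γx²) dx = (2j−1)!!/(4γ)^j · √(π/(2γ)), odd powers → 0; here √(π/(2γ)) = 0.93677.
Normalization: ∫|φ|² dx = 0.70301.
⟨x⟩ = 0.0000 and ⟨x²⟩ = 0.077631.
(Δx)² = 0.077631 − (0.0000)² = 0.077631.

0.0776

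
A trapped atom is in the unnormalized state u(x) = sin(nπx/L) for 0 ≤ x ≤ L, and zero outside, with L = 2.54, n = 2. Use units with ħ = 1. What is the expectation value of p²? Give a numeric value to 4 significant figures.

p² u = −ħ² d²u/dx²; ⟨p²⟩ = −ħ² ∫ u*·u'' dx / ∫|u|² dx.
d/dx sin(nπx/L) = (nπ/L)·cos(nπx/L) and d²/dx² sin(nπx/L) = −(nπ/L)²·sin(nπx/L); on 0 ≤ x ≤ L, ∫sin²(nπx/L) dx = L/2 and ∫sin(nπx/L)·cos(nπx/L) dx = 0.
State is unnormalized: ∫|u|² dx = 1.2700, and ∫u*·(−ħ² u'') dx = 7.7713, so ⟨p²⟩ = 7.7713 / 1.2700.
⟨p²⟩ = 6.1192.

6.119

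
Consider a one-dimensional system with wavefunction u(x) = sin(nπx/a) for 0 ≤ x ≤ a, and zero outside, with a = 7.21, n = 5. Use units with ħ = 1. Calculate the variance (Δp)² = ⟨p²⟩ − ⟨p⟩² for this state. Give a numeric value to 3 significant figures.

4.75

Compute ⟨p⟩ and ⟨p²⟩ separately; (Δp)² = ⟨p²⟩ − ⟨p⟩².
d/dx sin(nπx/a) = (nπ/a)·cos(nπx/a) and d²/dx² sin(nπx/a) = −(nπ/a)²·sin(nπx/a); on 0 ≤ x ≤ a, ∫sin²(nπx/a) dx = a/2 and ∫sin(nπx/a)·cos(nπx/a) dx = 0.
Normalization: ∫|u|² dx = 3.6050.
⟨p⟩ = 0.0000 and ⟨p²⟩ = 4.7465.
(Δp)² = 4.7465 − (0.0000)² = 4.7465.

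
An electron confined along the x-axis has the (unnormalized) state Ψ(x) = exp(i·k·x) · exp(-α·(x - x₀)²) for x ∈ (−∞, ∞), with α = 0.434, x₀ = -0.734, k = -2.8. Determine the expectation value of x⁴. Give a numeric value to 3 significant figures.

⟨x⁴⟩ = ∫ x⁴·|Ψ|² dx / ∫|Ψ|² dx (integrals over the domain).
Gaussian moments (u = x − x₀): ∫u^(2j)·e^(−2αu²) du = (2j−1)!!/(4α)^j · √(π/(2α)), odd powers integrate to 0; here √(π/(2α)) = 1.9025.
State is unnormalized: ∫|Ψ|² dx = 1.9025, and ∫Ψ*·x⁴·Ψ dx = 5.9885, so ⟨x⁴⟩ = 5.9885 / 1.9025.
⟨x⁴⟩ = 3.1478.

3.15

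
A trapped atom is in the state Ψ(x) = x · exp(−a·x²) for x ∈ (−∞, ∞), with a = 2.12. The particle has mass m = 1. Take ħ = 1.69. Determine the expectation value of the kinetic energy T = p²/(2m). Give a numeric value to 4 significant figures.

9.082

T = −(ħ²/2m) d²/dx², so ⟨T⟩ = −(ħ²/2m) ∫ Ψ*·Ψ'' dx / ∫|Ψ|² dx; with m = 1.
Expand each integrand as polynomial × e^(−2ax²) and use ∫x^(2j)·e^(−2ax²) dx = (2j−1)!!/(4a)^j · √(π/(2a)), odd powers → 0; here √(π/(2a)) = 0.86078. Differentiate with the product rule, d/dx e^(−ax²) = −2ax·e^(−ax²).
State is unnormalized: ∫|Ψ|² dx = 0.10151, and ∫Ψ*·(−ħ²/2m · Ψ'') dx = 0.92193, so ⟨T⟩ = 0.92193 / 0.10151.
⟨T⟩ = 9.0824.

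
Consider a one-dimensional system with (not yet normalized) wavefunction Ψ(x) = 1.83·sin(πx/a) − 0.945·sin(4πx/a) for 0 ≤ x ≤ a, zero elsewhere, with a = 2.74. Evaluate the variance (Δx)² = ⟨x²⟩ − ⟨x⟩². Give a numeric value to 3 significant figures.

Compute ⟨x⟩ and ⟨x²⟩ separately, then (Δx)² = ⟨x²⟩ − ⟨x⟩².
On 0 ≤ x ≤ a (j ≠ l): ∫sin²(jπx/a) dx = a/2, ∫sin(jπx/a)·sin(lπx/a) dx = 0; diagonal moments ∫x·sin²(jπx/a) dx = a²/4, ∫x²·sin²(jπx/a) dx = a³·(1/6 − 1/(4j²π²)); cross terms ∫x·sin(jπx/a)·sin(lπx/a) dx = 0 for j + l even and −4jla²/(π²(j² − l²)²) for j + l odd, ∫x²·sin(jπx/a)·sin(lπx/a) dx = (−1)^(j+l)·4jla³/(π²(j² − l²)²); higher powers the same way via product-to-sum and parts.
Normalization: ∫|Ψ|² dx = 5.8114.
⟨x⟩ = 1.4022 and ⟨x²⟩ = 2.2855.
(Δx)² = 2.2855 − (1.4022)² = 0.31932.

0.319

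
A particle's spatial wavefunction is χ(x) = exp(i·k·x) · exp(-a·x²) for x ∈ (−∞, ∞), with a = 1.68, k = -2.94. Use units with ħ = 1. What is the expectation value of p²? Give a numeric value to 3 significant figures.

p² χ = −ħ² d²χ/dx²; ⟨p²⟩ = −ħ² ∫ χ*·χ'' dx / ∫|χ|² dx.
Gaussian moments: ∫x^(2j)·e^(−2ax²) dx = (2j−1)!!/(4a)^j · √(π/(2a)), odd powers integrate to 0; here √(π/(2a)) = 0.96695. Derivatives: χ′ = (ik − 2ax)·χ, χ″ = ((ik − 2ax)² − 2a)·χ; the odd-in-x pieces drop out.
State is unnormalized: ∫|χ|² dx = 0.96695, and ∫χ*·(−ħ² χ'') dx = 9.9824, so ⟨p²⟩ = 9.9824 / 0.96695.
⟨p²⟩ = 10.324.

10.3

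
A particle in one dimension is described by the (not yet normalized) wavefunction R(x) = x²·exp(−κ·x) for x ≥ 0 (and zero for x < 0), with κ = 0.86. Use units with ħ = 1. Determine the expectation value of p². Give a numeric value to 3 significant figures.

p² R = −ħ² d²R/dx²; ⟨p²⟩ = −ħ² ∫ R*·R'' dx / ∫|R|² dx.
Differentiate x²·exp(−κ·x) with the product rule; every integrand then reduces to terms xʲ·e^(−2κx) on [0, ∞), with ∫₀^∞ xʲ·e^(−2κx) dx = j!/(2κ)^(j+1).
State is unnormalized: ∫|R|² dx = 1.5943, and ∫R*·(−ħ² R'') dx = 0.39305, so ⟨p²⟩ = 0.39305 / 1.5943.
⟨p²⟩ = 0.24653.

0.247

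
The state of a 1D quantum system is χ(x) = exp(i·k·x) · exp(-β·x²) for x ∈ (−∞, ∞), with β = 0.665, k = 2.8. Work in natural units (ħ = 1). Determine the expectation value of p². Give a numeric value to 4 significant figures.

8.505

p² χ = −ħ² d²χ/dx²; ⟨p²⟩ = −ħ² ∫ χ*·χ'' dx / ∫|χ|² dx.
Gaussian moments: ∫x^(2j)·e^(−2βx²) dx = (2j−1)!!/(4β)^j · √(π/(2β)), odd powers integrate to 0; here √(π/(2β)) = 1.5369. Derivatives: χ′ = (ik − 2βx)·χ, χ″ = ((ik − 2βx)² − 2β)·χ; the odd-in-x pieces drop out.
State is unnormalized: ∫|χ|² dx = 1.5369, and ∫χ*·(−ħ² χ'') dx = 13.071, so ⟨p²⟩ = 13.071 / 1.5369.
⟨p²⟩ = 8.5050.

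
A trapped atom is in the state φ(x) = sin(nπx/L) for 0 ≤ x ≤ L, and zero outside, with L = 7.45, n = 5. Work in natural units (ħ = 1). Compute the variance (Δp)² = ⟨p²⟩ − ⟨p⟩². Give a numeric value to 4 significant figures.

Compute ⟨p⟩ and ⟨p²⟩ separately; (Δp)² = ⟨p²⟩ − ⟨p⟩².
d/dx sin(nπx/L) = (nπ/L)·cos(nπx/L) and d²/dx² sin(nπx/L) = −(nπ/L)²·sin(nπx/L); on 0 ≤ x ≤ L, ∫sin²(nπx/L) dx = L/2 and ∫sin(nπx/L)·cos(nπx/L) dx = 0.
Normalization: ∫|φ|² dx = 3.7250.
⟨p⟩ = 0.0000 and ⟨p²⟩ = 4.4456.
(Δp)² = 4.4456 − (0.0000)² = 4.4456.

4.446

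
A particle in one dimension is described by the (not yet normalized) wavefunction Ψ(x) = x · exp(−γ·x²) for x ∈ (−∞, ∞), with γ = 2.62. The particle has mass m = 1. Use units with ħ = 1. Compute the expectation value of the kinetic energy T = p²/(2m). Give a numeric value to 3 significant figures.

T = −(ħ²/2m) d²/dx², so ⟨T⟩ = −(ħ²/2m) ∫ Ψ*·Ψ'' dx / ∫|Ψ|² dx; with m = 1.
Expand each integrand as polynomial × e^(−2γx²) and use ∫x^(2j)·e^(−2γx²) dx = (2j−1)!!/(4γ)^j · √(π/(2γ)), odd powers → 0; here √(π/(2γ)) = 0.77430. Differentiate with the product rule, d/dx e^(−γx²) = −2γx·e^(−γx²).
State is unnormalized: ∫|Ψ|² dx = 0.073884, and ∫Ψ*·(−ħ²/2m · Ψ'') dx = 0.29036, so ⟨T⟩ = 0.29036 / 0.073884.
⟨T⟩ = 3.9300.

3.93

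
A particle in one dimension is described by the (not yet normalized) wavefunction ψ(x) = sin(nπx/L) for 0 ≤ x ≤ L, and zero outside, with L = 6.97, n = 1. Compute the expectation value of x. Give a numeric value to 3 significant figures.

3.49

⟨x⟩ = ∫ x·|ψ|² dx / ∫|ψ|² dx (integrals over the domain).
With sin²θ = (1 − cos2θ)/2 on 0 ≤ x ≤ L: ∫sin²(nπx/L) dx = L/2, ∫x·sin²(nπx/L) dx = L²/4, ∫x²·sin²(nπx/L) dx = L³·(1/6 − 1/(4n²π²)); higher powers xᵏ the same way, integrating xᵏ·cos(2nπx/L) by parts.
State is unnormalized: ∫|ψ|² dx = 3.4850, and ∫ψ*·x·ψ dx = 12.145, so ⟨x⟩ = 12.145 / 3.4850.
⟨x⟩ = 3.4850.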